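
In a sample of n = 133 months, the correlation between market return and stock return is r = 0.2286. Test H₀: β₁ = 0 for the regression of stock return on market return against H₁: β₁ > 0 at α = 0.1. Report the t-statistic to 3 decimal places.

t = r·√(n − 2)/√(1 − r²) = 0.2286·√131/√0.947742 = 2.688.
df = n − 2 = 131.
One-sided p ≈ 0.0041, which is < 0.1, so reject H₀.
There is evidence of a linear association between market return and stock return.

t = 2.688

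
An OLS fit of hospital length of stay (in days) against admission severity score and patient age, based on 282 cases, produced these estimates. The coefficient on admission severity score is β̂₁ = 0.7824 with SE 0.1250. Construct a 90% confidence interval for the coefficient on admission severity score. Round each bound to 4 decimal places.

(0.5761, 0.9887)

df = n − k − 1 = 282 − 2 − 1 = 279.
t* = t_{0.05, 279} = 1.650333.
Margin = t* × SE = 1.650333 × 0.1250 = 0.206292.
CI: 0.7824 ± 0.206292 → (0.5761, 0.9887).
With 90% confidence, each one-unit increase in admission severity score is associated with a change of between 0.5761 and 0.9887 days in hospital length of stay, holding the other predictors fixed.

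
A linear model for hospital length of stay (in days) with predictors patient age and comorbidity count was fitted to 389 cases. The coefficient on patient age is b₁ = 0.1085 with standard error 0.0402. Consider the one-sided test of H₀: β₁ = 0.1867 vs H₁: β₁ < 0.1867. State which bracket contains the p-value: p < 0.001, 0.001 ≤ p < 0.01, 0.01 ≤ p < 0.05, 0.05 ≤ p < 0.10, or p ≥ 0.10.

t = (0.1085 − 0.1867) / 0.0402 = -1.945.
df = n − k − 1 = 389 − 2 − 1 = 386.
One-sided p = P(T_{386} < t) ≈ 0.0262.
So 0.01 ≤ p < 0.05.

0.01 ≤ p < 0.05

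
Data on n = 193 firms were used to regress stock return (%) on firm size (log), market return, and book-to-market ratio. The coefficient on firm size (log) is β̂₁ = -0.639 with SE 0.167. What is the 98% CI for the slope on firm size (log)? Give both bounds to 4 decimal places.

(-1.0308, -0.2472)

df = n − k − 1 = 193 − 3 − 1 = 189.
t* = t_{0.01, 189} = 2.34624.
Margin = t* × SE = 2.34624 × 0.167 = 0.391822.
CI: -0.639 ± 0.391822 → (-1.0308, -0.2472).
With 98% confidence, each one-unit increase in firm size (log) is associated with a change of between -1.0308 and -0.2472 % in stock return, holding the other predictors fixed.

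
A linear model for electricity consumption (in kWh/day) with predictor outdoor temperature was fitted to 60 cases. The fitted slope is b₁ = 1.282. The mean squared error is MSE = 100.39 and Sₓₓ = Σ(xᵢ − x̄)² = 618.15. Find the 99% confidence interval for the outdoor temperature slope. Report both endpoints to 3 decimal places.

(0.209, 2.355)

SE(b₁) = √(MSE/Sₓₓ) = √(100.39/618.15) = 0.402994.
df = n − 2 = 58.
t* = t_{0.005, 58} = 2.663287.
Margin = t* × SE = 2.663287 × 0.402994 = 1.07329.
CI: 1.282 ± 1.07329 → (0.209, 2.355).
With 99% confidence, each one-unit increase in outdoor temperature is associated with a change of between 0.209 and 2.355 kWh/day in electricity consumption.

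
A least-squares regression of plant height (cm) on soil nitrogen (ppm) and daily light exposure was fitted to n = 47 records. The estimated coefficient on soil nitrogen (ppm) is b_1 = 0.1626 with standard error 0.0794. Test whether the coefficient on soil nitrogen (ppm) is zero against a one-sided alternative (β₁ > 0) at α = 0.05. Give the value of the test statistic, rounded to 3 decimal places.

t = 2.048

H₀: β₁ = 0 vs H₁: β₁ > 0.
t = (b_1 − β₁⁰)/SE = 0.1626 / 0.0794 = 2.048.
df = n − k − 1 = 47 − 2 − 1 = 44.
One-sided p ≈ 0.0233, which is < 0.05, so reject H₀.
There is evidence that the true slope on soil nitrogen (ppm) is positive, holding the other predictors fixed.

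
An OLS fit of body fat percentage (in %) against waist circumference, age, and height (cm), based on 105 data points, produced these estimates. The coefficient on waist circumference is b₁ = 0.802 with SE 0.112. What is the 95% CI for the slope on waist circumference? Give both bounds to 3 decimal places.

(0.580, 1.024)

df = n − k − 1 = 105 − 3 − 1 = 101.
t* = t_{0.025, 101} = 1.983731.
Margin = t* × SE = 1.983731 × 0.112 = 0.22218.
CI: 0.802 ± 0.22218 → (0.580, 1.024).
With 95% confidence, each one-unit increase in waist circumference is associated with a change of between 0.580 and 1.024 % in body fat percentage, holding the other predictors fixed.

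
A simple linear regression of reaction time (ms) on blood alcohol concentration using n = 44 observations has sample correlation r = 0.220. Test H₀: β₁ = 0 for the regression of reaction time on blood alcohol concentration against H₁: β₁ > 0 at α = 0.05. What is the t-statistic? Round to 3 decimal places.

t = r·√(n − 2)/√(1 − r²) = 0.220·√42/√0.9516 = 1.462.
df = n − 2 = 42.
One-sided p ≈ 0.0757, which is ≥ 0.05, so fail to reject H₀.
The data do not give significant evidence of a linear association between blood alcohol concentration and reaction time.

t = 1.462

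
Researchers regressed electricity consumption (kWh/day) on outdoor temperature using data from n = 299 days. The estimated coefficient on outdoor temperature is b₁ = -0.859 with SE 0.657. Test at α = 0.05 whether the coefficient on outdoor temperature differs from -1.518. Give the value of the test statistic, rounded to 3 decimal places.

H₀: β₁ = -1.518 vs H₁: β₁ ≠ -1.518.
t = (b₁ − β₁⁰)/SE = (-0.859 − (-1.518)) / 0.657 = 1.003.
df = n − 2 = 299 − 2 = 297.
Two-sided p ≈ 0.3167, which is ≥ 0.05, so fail to reject H₀.
The data are consistent with a true slope of -1.518 kWh/day per unit of outdoor temperature.

t = 1.003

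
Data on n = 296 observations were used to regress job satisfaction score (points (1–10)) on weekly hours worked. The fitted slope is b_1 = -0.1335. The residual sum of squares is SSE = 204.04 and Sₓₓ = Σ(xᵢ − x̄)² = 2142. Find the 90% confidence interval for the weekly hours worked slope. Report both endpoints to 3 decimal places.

MSE = SSE/(n − 2) = 204.04/294 = 0.694014.
SE(b_1) = √(MSE/Sₓₓ) = √(0.694014/2142) = 0.0180001.
df = n − 2 = 294.
t* = t_{0.05, 294} = 1.650053.
Margin = t* × SE = 1.650053 × 0.0180001 = 0.02970.
CI: -0.1335 ± 0.02970 → (-0.163, -0.104).
With 90% confidence, each one-unit increase in weekly hours worked is associated with a change of between -0.163 and -0.104 points (1–10) in job satisfaction score.

(-0.163, -0.104)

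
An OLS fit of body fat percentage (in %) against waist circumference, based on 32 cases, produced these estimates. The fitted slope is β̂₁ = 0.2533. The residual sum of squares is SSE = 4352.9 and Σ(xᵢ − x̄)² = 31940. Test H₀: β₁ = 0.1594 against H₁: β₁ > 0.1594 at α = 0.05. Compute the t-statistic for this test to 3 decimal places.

t = 1.393

MSE = SSE/(n − 2) = 4352.9/30 = 145.097.
SE(β̂₁) = √(MSE/Sₓₓ) = √(145.097/31940) = 0.0674002.
t = (0.2533 − 0.1594) / 0.0674002 = 1.393.
df = n − 2 = 30.
One-sided p ≈ 0.0869, which is ≥ 0.05, so fail to reject H₀.
The data do not give significant evidence that the true slope on waist circumference exceeds 0.1594 % per unit.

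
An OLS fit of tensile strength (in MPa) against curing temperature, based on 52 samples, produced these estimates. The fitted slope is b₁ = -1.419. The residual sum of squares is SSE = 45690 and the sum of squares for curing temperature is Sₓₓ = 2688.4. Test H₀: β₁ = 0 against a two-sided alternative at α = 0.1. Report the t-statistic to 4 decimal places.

t = -2.4339

MSE = SSE/(n − 2) = 45690/50 = 913.8.
SE(b₁) = √(MSE/Sₓₓ) = √(913.8/2688.4) = 0.583014.
t = -1.419 / 0.583014 = -2.4339.
df = n − 2 = 50.
Two-sided p ≈ 0.0186, which is < 0.1, so reject H₀.
There is evidence that curing temperature is associated with tensile strength.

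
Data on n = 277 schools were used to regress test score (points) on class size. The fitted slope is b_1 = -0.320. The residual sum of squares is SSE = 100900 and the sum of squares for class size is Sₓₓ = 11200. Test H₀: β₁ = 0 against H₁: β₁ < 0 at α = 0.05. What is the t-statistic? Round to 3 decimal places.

MSE = SSE/(n − 2) = 100900/275 = 366.909.
SE(b_1) = √(MSE/Sₓₓ) = √(366.909/11200) = 0.180997.
t = -0.320 / 0.180997 = -1.768.
df = n − 2 = 275.
One-sided p ≈ 0.0391, which is < 0.05, so reject H₀.
There is evidence that the true slope on class size is negative.

t = -1.768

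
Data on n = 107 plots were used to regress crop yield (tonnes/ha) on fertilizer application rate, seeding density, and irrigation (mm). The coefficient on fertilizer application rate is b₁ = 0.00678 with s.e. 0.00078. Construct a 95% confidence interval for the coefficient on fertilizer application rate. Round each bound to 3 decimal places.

df = n − k − 1 = 107 − 3 − 1 = 103.
t* = t_{0.025, 103} = 1.983264.
Margin = t* × SE = 1.983264 × 0.00078 = 0.00155.
CI: 0.00678 ± 0.00155 → (0.005, 0.008).
With 95% confidence, each one-unit increase in fertilizer application rate is associated with a change of between 0.005 and 0.008 tonnes/ha in crop yield, holding the other predictors fixed.

(0.005, 0.008)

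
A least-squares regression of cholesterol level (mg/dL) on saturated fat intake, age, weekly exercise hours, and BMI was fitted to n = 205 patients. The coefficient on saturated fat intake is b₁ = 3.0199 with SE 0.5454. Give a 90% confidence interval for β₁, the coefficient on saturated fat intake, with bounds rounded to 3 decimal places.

df = n − k − 1 = 205 − 4 − 1 = 200.
t* = t_{0.05, 200} = 1.652508.
Margin = t* × SE = 1.652508 × 0.5454 = 0.90128.
CI: 3.0199 ± 0.90128 → (2.119, 3.921).
With 90% confidence, each one-unit increase in saturated fat intake is associated with a change of between 2.119 and 3.921 mg/dL in cholesterol level, holding the other predictors fixed.

(2.119, 3.921)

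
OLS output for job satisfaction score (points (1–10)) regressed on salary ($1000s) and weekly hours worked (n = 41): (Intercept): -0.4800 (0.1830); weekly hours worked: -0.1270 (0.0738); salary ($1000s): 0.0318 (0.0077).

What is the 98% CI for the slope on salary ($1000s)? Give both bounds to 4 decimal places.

(0.0131, 0.0505)

Read off: b = 0.0318, SE = 0.0077 for salary ($1000s).
df = n − k − 1 = 41 − 2 − 1 = 38.
t* = t_{0.01, 38} = 2.428568.
Margin = t* × SE = 2.428568 × 0.0077 = 0.018700.
CI: 0.0318 ± 0.018700 → (0.0131, 0.0505).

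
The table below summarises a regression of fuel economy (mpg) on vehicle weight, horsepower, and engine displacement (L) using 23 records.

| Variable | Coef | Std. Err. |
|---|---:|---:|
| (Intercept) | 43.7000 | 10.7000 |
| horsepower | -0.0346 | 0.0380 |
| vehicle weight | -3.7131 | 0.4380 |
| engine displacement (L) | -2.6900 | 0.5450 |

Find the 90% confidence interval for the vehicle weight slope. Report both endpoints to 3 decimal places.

(-4.470, -2.956)

Read off: b = -3.7131, SE = 0.4380 for vehicle weight.
df = n − k − 1 = 23 − 3 − 1 = 19.
t* = t_{0.05, 19} = 1.729133.
Margin = t* × SE = 1.729133 × 0.4380 = 0.75736.
CI: -3.7131 ± 0.75736 → (-4.470, -2.956).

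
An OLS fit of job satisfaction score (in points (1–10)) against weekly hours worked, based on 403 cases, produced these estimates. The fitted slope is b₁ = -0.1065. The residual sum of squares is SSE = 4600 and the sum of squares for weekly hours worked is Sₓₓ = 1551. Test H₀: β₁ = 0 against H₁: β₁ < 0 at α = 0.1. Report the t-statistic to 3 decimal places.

t = -1.238

MSE = SSE/(n − 2) = 4600/401 = 11.4713.
SE(b₁) = √(MSE/Sₓₓ) = √(11.4713/1551) = 0.0860005.
t = -0.1065 / 0.0860005 = -1.238.
df = n − 2 = 401.
One-sided p ≈ 0.1082, which is ≥ 0.1, so fail to reject H₀.
The data do not give significant evidence that the true slope on weekly hours worked is negative.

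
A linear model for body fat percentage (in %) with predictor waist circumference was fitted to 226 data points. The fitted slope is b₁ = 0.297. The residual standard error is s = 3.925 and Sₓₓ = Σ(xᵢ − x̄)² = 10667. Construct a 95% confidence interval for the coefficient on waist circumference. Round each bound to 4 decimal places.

SE(b₁) = s/√Sₓₓ = 3.925/√10667 = 0.0380031.
df = n − 2 = 224.
t* = t_{0.025, 224} = 1.970611.
Margin = t* × SE = 1.970611 × 0.0380031 = 0.074889.
CI: 0.297 ± 0.074889 → (0.2221, 0.3719).
With 95% confidence, each one-unit increase in waist circumference is associated with a change of between 0.2221 and 0.3719 % in body fat percentage.

(0.2221, 0.3719)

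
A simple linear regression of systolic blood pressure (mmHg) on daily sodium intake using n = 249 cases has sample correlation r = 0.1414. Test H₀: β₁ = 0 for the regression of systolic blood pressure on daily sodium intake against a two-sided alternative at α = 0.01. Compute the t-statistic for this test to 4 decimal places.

t = 2.2448

t = r·√(n − 2)/√(1 − r²) = 0.1414·√247/√0.980006 = 2.2448.
df = n − 2 = 247.
Two-sided p ≈ 0.0257, which is ≥ 0.01, so fail to reject H₀.
The data do not give significant evidence of a linear association between daily sodium intake and systolic blood pressure.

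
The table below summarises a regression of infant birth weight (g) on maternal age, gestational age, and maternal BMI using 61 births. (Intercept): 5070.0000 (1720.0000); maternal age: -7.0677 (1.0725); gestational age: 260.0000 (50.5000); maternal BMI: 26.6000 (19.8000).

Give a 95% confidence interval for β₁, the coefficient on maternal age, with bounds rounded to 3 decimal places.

(-9.215, -4.920)

Read off: b = -7.0677, SE = 1.0725 for maternal age.
df = n − k − 1 = 61 − 3 − 1 = 57.
t* = t_{0.025, 57} = 2.002465.
Margin = t* × SE = 2.002465 × 1.0725 = 2.14764.
CI: -7.0677 ± 2.14764 → (-9.215, -4.920).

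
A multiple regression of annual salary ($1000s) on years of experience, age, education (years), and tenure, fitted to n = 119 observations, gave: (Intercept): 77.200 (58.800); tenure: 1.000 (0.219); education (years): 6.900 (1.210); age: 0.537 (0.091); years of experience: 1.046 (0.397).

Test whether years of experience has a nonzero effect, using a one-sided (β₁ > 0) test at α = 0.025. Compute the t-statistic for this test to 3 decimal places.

Read off: b = 1.046, SE = 0.397 for years of experience.
H₀: β₁ = 0 vs H₁: β₁ > 0.
t = 1.046 / 0.397 = 2.635.
df = n − k − 1 = 119 − 4 − 1 = 114.
One-sided p ≈ 0.0048, which is < 0.025, so reject H₀.
There is evidence that the true slope on years of experience is positive, holding the other predictors fixed.

t = 2.635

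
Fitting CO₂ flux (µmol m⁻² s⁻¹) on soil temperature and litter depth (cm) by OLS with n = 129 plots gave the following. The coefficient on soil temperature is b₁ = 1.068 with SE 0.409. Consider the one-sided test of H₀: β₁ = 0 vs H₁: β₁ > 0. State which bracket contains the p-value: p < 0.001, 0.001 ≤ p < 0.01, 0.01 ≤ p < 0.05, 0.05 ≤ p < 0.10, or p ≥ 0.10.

0.001 ≤ p < 0.01

t = 1.068 / 0.409 = 2.611.
df = n − k − 1 = 129 − 2 − 1 = 126.
One-sided p = P(T_{126} > t) ≈ 0.0051.
So 0.001 ≤ p < 0.01.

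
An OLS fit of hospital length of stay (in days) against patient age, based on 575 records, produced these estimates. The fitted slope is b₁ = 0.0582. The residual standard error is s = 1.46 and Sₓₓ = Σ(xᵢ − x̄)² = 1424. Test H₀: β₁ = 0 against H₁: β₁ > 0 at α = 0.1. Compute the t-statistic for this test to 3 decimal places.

t = 1.504

SE(b₁) = s/√Sₓₓ = 1.46/√1424 = 0.0386899.
t = 0.0582 / 0.0386899 = 1.504.
df = n − 2 = 573.
One-sided p ≈ 0.0665, which is < 0.1, so reject H₀.
There is evidence that the true slope on patient age is positive.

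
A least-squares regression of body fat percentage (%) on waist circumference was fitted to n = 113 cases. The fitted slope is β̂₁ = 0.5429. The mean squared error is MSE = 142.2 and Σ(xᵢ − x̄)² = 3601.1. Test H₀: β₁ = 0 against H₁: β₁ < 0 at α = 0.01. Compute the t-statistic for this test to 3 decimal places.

t = 2.732

SE(β̂₁) = √(MSE/Sₓₓ) = √(142.2/3601.1) = 0.198716.
t = 0.5429 / 0.198716 = 2.732.
df = n − 2 = 111.
One-sided p ≈ 0.9963, which is ≥ 0.01, so fail to reject H₀.
The data do not give significant evidence that the true slope on waist circumference is negative.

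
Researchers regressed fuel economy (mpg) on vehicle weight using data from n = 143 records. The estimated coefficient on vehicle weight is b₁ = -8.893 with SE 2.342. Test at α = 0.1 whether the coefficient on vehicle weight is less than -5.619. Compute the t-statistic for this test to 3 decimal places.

t = -1.398

H₀: β₁ = -5.619 vs H₁: β₁ < -5.619.
t = (b₁ − β₁⁰)/SE = (-8.893 − (-5.619)) / 2.342 = -1.398.
df = n − 2 = 143 − 2 = 141.
One-sided p ≈ 0.0822, which is < 0.1, so reject H₀.
There is evidence that the true slope on vehicle weight is below -5.619 mpg per unit.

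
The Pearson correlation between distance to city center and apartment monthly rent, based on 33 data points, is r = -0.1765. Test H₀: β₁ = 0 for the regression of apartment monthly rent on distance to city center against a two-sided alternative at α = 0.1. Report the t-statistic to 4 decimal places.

t = r·√(n − 2)/√(1 − r²) = -0.1765·√31/√0.968848 = -0.9984.
df = n − 2 = 31.
Two-sided p ≈ 0.3258, which is ≥ 0.1, so fail to reject H₀.
The data do not give significant evidence of a linear association between distance to city center and apartment monthly rent.

t = -0.9984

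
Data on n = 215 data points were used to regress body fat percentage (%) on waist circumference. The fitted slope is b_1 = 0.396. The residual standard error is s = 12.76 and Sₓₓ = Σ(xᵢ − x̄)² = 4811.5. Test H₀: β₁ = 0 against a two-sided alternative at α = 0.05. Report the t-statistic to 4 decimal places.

t = 2.1527

SE(b_1) = s/√Sₓₓ = 12.76/√4811.5 = 0.183955.
t = 0.396 / 0.183955 = 2.1527.
df = n − 2 = 213.
Two-sided p ≈ 0.0325, which is < 0.05, so reject H₀.
There is evidence that waist circumference is associated with body fat percentage.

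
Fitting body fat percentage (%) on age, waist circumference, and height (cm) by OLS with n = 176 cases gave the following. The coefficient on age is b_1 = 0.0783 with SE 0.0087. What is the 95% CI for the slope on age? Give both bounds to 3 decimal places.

df = n − k − 1 = 176 − 3 − 1 = 172.
t* = t_{0.025, 172} = 1.973852.
Margin = t* × SE = 1.973852 × 0.0087 = 0.01717.
CI: 0.0783 ± 0.01717 → (0.061, 0.095).
With 95% confidence, each one-unit increase in age is associated with a change of between 0.061 and 0.095 % in body fat percentage, holding the other predictors fixed.

(0.061, 0.095)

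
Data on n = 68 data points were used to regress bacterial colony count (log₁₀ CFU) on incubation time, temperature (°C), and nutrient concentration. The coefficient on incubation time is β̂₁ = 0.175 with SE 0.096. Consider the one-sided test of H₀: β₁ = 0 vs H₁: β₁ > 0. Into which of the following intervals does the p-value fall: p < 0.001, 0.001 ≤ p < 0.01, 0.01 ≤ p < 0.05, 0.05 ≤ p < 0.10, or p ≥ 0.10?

0.01 ≤ p < 0.05

t = 0.175 / 0.096 = 1.823.
df = n − k − 1 = 68 − 3 − 1 = 64.
One-sided p = P(T_{64} > t) ≈ 0.0365.
So 0.01 ≤ p < 0.05.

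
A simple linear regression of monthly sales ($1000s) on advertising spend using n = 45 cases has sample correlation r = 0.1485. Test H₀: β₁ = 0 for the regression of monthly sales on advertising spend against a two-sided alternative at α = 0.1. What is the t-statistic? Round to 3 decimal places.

t = r·√(n − 2)/√(1 − r²) = 0.1485·√43/√0.977948 = 0.985.
df = n − 2 = 43.
Two-sided p ≈ 0.3303, which is ≥ 0.1, so fail to reject H₀.
The data do not give significant evidence of a linear association between advertising spend and monthly sales.

t = 0.985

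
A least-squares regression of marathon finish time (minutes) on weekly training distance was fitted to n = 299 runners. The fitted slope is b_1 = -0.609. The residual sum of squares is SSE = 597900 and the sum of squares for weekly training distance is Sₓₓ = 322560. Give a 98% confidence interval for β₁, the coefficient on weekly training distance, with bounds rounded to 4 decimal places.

(-0.7938, -0.4242)

MSE = SSE/(n − 2) = 597900/297 = 2013.13.
SE(b_1) = √(MSE/Sₓₓ) = √(2013.13/322560) = 0.0790007.
df = n − 2 = 297.
t* = t_{0.01, 297} = 2.338969.
Margin = t* × SE = 2.338969 × 0.0790007 = 0.184780.
CI: -0.609 ± 0.184780 → (-0.7938, -0.4242).
With 98% confidence, each one-unit increase in weekly training distance is associated with a change of between -0.7938 and -0.4242 minutes in marathon finish time.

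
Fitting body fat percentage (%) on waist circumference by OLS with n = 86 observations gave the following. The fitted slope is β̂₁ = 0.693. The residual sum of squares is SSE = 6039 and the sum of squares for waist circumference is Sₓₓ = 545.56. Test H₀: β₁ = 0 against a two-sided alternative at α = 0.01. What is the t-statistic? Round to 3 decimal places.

t = 1.909

MSE = SSE/(n − 2) = 6039/84 = 71.8929.
SE(β̂₁) = √(MSE/Sₓₓ) = √(71.8929/545.56) = 0.363013.
t = 0.693 / 0.363013 = 1.909.
df = n − 2 = 84.
Two-sided p ≈ 0.0597, which is ≥ 0.01, so fail to reject H₀.
The data do not give significant evidence of an association between waist circumference and body fat percentage.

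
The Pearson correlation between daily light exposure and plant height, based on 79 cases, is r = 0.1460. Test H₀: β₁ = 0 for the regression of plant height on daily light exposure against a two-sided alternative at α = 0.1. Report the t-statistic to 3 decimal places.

t = r·√(n − 2)/√(1 − r²) = 0.1460·√77/√0.978684 = 1.295.
df = n − 2 = 77.
Two-sided p ≈ 0.1992, which is ≥ 0.1, so fail to reject H₀.
The data do not give significant evidence of a linear association between daily light exposure and plant height.

t = 1.295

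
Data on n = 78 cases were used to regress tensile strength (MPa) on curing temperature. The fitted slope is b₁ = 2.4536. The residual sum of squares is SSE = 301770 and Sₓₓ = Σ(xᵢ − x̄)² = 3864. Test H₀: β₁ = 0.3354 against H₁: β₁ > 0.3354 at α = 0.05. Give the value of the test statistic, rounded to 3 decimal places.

t = 2.090

MSE = SSE/(n − 2) = 301770/76 = 3970.66.
SE(b₁) = √(MSE/Sₓₓ) = √(3970.66/3864) = 1.01371.
t = (2.4536 − 0.3354) / 1.01371 = 2.090.
df = n − 2 = 76.
One-sided p ≈ 0.0200, which is < 0.05, so reject H₀.
There is evidence that the true slope on curing temperature exceeds 0.3354 MPa per unit.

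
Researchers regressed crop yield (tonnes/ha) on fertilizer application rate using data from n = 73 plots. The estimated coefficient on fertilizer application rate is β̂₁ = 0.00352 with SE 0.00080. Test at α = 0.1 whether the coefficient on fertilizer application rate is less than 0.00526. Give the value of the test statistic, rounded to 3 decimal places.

H₀: β₁ = 0.00526 vs H₁: β₁ < 0.00526.
t = (β̂₁ − β₁⁰)/SE = (0.00352 − 0.00526) / 0.00080 = -2.175.
df = n − 2 = 73 − 2 = 71.
One-sided p ≈ 0.0165, which is < 0.1, so reject H₀.
There is evidence that the true slope on fertilizer application rate is below 0.00526 tonnes/ha per unit.

t = -2.175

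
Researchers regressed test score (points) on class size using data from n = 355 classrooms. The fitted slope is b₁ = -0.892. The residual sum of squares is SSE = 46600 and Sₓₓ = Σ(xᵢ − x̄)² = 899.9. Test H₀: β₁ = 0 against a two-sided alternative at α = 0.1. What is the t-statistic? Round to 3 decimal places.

MSE = SSE/(n − 2) = 46600/353 = 132.011.
SE(b₁) = √(MSE/Sₓₓ) = √(132.011/899.9) = 0.383009.
t = -0.892 / 0.383009 = -2.329.
df = n − 2 = 353.
Two-sided p ≈ 0.0204, which is < 0.1, so reject H₀.
There is evidence that class size is associated with test score.

t = -2.329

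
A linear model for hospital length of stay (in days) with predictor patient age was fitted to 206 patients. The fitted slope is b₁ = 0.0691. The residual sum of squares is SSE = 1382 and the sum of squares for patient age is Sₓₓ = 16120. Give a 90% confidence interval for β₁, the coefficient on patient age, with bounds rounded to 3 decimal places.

MSE = SSE/(n − 2) = 1382/204 = 6.77451.
SE(b₁) = √(MSE/Sₓₓ) = √(6.77451/16120) = 0.0205001.
df = n − 2 = 204.
t* = t_{0.05, 204} = 1.652357.
Margin = t* × SE = 1.652357 × 0.0205001 = 0.03387.
CI: 0.0691 ± 0.03387 → (0.035, 0.103).
With 90% confidence, each one-unit increase in patient age is associated with a change of between 0.035 and 0.103 days in hospital length of stay.

(0.035, 0.103)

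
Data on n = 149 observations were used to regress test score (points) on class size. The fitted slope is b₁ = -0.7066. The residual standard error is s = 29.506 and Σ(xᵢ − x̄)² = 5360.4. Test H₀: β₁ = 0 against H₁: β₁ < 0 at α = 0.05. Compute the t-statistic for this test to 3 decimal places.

t = -1.753

SE(b₁) = s/√Sₓₓ = 29.506/√5360.4 = 0.403006.
t = -0.7066 / 0.403006 = -1.753.
df = n − 2 = 147.
One-sided p ≈ 0.0408, which is < 0.05, so reject H₀.
There is evidence that the true slope on class size is negative.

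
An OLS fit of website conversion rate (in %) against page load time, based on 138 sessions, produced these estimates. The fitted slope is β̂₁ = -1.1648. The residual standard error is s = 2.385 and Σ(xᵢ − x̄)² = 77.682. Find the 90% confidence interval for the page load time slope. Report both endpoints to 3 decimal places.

(-1.613, -0.717)

SE(β̂₁) = s/√Sₓₓ = 2.385/√77.682 = 0.2706.
df = n − 2 = 136.
t* = t_{0.05, 136} = 1.656135.
Margin = t* × SE = 1.656135 × 0.2706 = 0.44815.
CI: -1.1648 ± 0.44815 → (-1.613, -0.717).
With 90% confidence, each one-unit increase in page load time is associated with a change of between -1.613 and -0.717 % in website conversion rate.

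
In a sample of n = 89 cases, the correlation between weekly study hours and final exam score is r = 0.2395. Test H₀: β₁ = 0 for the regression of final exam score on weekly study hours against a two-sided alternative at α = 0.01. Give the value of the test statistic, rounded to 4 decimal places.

t = 2.3009

t = r·√(n − 2)/√(1 − r²) = 0.2395·√87/√0.94264 = 2.3009.
df = n − 2 = 87.
Two-sided p ≈ 0.0238, which is ≥ 0.01, so fail to reject H₀.
The data do not give significant evidence of a linear association between weekly study hours and final exam score.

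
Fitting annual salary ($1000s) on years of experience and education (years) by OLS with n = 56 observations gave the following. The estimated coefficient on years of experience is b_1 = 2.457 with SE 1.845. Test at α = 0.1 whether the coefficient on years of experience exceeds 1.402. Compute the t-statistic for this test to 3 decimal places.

t = 0.572

H₀: β₁ = 1.402 vs H₁: β₁ > 1.402.
t = (b_1 − β₁⁰)/SE = (2.457 − 1.402) / 1.845 = 0.572.
df = n − k − 1 = 56 − 2 − 1 = 53.
One-sided p ≈ 0.2849, which is ≥ 0.1, so fail to reject H₀.
The data do not give significant evidence that the true slope on years of experience exceeds 1.402 $1000s per unit, holding the other predictors fixed.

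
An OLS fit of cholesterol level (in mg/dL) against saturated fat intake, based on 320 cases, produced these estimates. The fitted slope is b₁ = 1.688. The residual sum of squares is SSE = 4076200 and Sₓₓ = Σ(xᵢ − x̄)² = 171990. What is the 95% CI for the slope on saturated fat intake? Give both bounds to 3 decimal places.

MSE = SSE/(n − 2) = 4076200/318 = 12818.2.
SE(b₁) = √(MSE/Sₓₓ) = √(12818.2/171990) = 0.273.
df = n − 2 = 318.
t* = t_{0.025, 318} = 1.967452.
Margin = t* × SE = 1.967452 × 0.273 = 0.53711.
CI: 1.688 ± 0.53711 → (1.151, 2.225).
With 95% confidence, each one-unit increase in saturated fat intake is associated with a change of between 1.151 and 2.225 mg/dL in cholesterol level.

(1.151, 2.225)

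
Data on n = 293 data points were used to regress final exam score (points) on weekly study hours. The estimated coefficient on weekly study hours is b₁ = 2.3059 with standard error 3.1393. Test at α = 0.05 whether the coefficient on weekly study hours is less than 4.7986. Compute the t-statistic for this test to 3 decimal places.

H₀: β₁ = 4.7986 vs H₁: β₁ < 4.7986.
t = (b₁ − β₁⁰)/SE = (2.3059 − 4.7986) / 3.1393 = -0.794.
df = n − 2 = 293 − 2 = 291.
One-sided p ≈ 0.2139, which is ≥ 0.05, so fail to reject H₀.
The data do not give significant evidence that the true slope on weekly study hours is below 4.7986 points per unit.

t = -0.794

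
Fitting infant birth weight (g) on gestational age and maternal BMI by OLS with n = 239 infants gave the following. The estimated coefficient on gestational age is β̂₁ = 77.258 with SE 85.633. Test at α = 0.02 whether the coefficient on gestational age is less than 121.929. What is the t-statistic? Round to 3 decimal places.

H₀: β₁ = 121.929 vs H₁: β₁ < 121.929.
t = (β̂₁ − β₁⁰)/SE = (77.258 − 121.929) / 85.633 = -0.522.
df = n − k − 1 = 239 − 2 − 1 = 236.
One-sided p ≈ 0.3012, which is ≥ 0.02, so fail to reject H₀.
The data do not give significant evidence that the true slope on gestational age is below 121.929 g per unit, holding the other predictors fixed.

t = -0.522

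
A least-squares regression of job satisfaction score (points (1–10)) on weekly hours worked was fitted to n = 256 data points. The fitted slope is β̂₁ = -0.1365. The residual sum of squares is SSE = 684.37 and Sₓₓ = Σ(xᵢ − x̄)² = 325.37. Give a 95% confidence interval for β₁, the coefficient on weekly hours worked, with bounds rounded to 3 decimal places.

MSE = SSE/(n − 2) = 684.37/254 = 2.69437.
SE(β̂₁) = √(MSE/Sₓₓ) = √(2.69437/325.37) = 0.0909997.
df = n − 2 = 254.
t* = t_{0.025, 254} = 1.969348.
Margin = t* × SE = 1.969348 × 0.0909997 = 0.17921.
CI: -0.1365 ± 0.17921 → (-0.316, 0.043).
With 95% confidence, each one-unit increase in weekly hours worked is associated with a change of between -0.316 and 0.043 points (1–10) in job satisfaction score.

(-0.316, 0.043)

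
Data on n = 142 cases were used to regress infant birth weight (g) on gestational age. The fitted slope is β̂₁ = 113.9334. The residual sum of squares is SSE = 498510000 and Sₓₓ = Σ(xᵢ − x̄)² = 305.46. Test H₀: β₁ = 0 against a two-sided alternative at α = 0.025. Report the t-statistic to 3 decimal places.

t = 1.055

MSE = SSE/(n − 2) = 498510000/140 = 3.56079e+06.
SE(β̂₁) = √(MSE/Sₓₓ) = √(3.56079e+06/305.46) = 107.968.
t = 113.9334 / 107.968 = 1.055.
df = n − 2 = 140.
Two-sided p ≈ 0.2931, which is ≥ 0.025, so fail to reject H₀.
The data do not give significant evidence of an association between gestational age and infant birth weight.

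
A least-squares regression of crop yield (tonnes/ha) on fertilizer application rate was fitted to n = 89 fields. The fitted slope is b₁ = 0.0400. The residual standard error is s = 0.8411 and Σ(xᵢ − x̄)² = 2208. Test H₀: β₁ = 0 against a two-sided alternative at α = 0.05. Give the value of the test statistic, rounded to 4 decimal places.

SE(b₁) = s/√Sₓₓ = 0.8411/√2208 = 0.0178998.
t = 0.0400 / 0.0178998 = 2.2347.
df = n − 2 = 87.
Two-sided p ≈ 0.0280, which is < 0.05, so reject H₀.
There is evidence that fertilizer application rate is associated with crop yield.

t = 2.2347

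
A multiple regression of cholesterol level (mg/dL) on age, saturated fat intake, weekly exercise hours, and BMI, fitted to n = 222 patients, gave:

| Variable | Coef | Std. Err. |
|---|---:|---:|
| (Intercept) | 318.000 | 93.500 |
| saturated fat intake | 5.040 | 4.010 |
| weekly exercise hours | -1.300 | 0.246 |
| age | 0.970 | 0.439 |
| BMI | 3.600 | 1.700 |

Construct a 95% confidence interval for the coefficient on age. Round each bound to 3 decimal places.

(0.105, 1.835)

Read off: b = 0.970, SE = 0.439 for age.
df = n − k − 1 = 222 − 4 − 1 = 217.
t* = t_{0.025, 217} = 1.970956.
Margin = t* × SE = 1.970956 × 0.439 = 0.86525.
CI: 0.970 ± 0.86525 → (0.105, 1.835).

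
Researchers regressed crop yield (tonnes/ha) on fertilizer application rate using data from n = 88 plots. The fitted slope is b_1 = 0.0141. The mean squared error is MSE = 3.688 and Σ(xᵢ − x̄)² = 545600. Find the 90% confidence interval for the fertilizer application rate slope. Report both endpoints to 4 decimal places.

SE(b_1) = √(MSE/Sₓₓ) = √(3.688/545600) = 0.00259991.
df = n − 2 = 86.
t* = t_{0.05, 86} = 1.662765.
Margin = t* × SE = 1.662765 × 0.00259991 = 0.004323.
CI: 0.0141 ± 0.004323 → (0.0098, 0.0184).
With 90% confidence, each one-unit increase in fertilizer application rate is associated with a change of between 0.0098 and 0.0184 tonnes/ha in crop yield.

(0.0098, 0.0184)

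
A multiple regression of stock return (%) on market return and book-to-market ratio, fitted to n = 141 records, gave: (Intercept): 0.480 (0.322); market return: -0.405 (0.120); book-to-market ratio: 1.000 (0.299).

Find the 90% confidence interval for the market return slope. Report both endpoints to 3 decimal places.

Read off: b = -0.405, SE = 0.120 for market return.
df = n − k − 1 = 141 − 2 − 1 = 138.
t* = t_{0.05, 138} = 1.65597.
Margin = t* × SE = 1.65597 × 0.120 = 0.19872.
CI: -0.405 ± 0.19872 → (-0.604, -0.206).

(-0.604, -0.206)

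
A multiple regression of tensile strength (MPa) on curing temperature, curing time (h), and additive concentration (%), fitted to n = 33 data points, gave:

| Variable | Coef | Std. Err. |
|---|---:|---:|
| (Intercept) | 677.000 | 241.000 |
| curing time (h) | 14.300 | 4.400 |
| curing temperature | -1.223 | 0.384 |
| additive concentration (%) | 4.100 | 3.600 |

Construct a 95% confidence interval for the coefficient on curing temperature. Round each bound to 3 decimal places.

(-2.008, -0.438)

Read off: b = -1.223, SE = 0.384 for curing temperature.
df = n − k − 1 = 33 − 3 − 1 = 29.
t* = t_{0.025, 29} = 2.04523.
Margin = t* × SE = 2.04523 × 0.384 = 0.78537.
CI: -1.223 ± 0.78537 → (-2.008, -0.438).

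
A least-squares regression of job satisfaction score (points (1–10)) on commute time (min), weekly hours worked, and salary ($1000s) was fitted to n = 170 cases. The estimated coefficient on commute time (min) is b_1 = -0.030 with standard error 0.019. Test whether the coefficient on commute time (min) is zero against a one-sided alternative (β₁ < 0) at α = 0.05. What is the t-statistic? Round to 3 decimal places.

H₀: β₁ = 0 vs H₁: β₁ < 0.
t = (b_1 − β₁⁰)/SE = -0.030 / 0.019 = -1.579.
df = n − k − 1 = 170 − 3 − 1 = 166.
One-sided p ≈ 0.0581, which is ≥ 0.05, so fail to reject H₀.
The data do not give significant evidence that the true slope on commute time (min) is negative, holding the other predictors fixed.

t = -1.579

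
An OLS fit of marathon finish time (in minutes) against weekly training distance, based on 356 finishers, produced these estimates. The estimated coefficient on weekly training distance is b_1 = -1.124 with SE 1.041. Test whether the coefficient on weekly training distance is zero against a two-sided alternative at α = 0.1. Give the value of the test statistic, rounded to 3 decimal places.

H₀: β₁ = 0 vs H₁: β₁ ≠ 0.
t = (b_1 − β₁⁰)/SE = -1.124 / 1.041 = -1.080.
df = n − 2 = 356 − 2 = 354.
Two-sided p ≈ 0.2810, which is ≥ 0.1, so fail to reject H₀.
The data do not give significant evidence of an association between weekly training distance and marathon finish time.

t = -1.080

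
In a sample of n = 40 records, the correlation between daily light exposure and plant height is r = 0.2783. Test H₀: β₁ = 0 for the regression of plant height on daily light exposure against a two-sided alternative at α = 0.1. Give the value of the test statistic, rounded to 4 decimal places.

t = 1.7861

t = r·√(n − 2)/√(1 − r²) = 0.2783·√38/√0.922549 = 1.7861.
df = n − 2 = 38.
Two-sided p ≈ 0.0821, which is < 0.1, so reject H₀.
There is evidence of a linear association between daily light exposure and plant height.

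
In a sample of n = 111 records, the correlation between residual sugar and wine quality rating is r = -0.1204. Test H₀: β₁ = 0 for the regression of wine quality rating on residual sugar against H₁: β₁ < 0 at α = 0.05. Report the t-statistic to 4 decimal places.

t = r·√(n − 2)/√(1 − r²) = -0.1204·√109/√0.985504 = -1.2662.
df = n − 2 = 109.
One-sided p ≈ 0.1041, which is ≥ 0.05, so fail to reject H₀.
The data do not give significant evidence of a linear association between residual sugar and wine quality rating.

t = -1.2662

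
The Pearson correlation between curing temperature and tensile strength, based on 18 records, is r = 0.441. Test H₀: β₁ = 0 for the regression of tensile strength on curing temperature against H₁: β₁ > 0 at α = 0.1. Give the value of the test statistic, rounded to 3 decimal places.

t = r·√(n − 2)/√(1 − r²) = 0.441·√16/√0.805519 = 1.965.
df = n − 2 = 16.
One-sided p ≈ 0.0335, which is < 0.1, so reject H₀.
There is evidence of a linear association between curing temperature and tensile strength.

t = 1.965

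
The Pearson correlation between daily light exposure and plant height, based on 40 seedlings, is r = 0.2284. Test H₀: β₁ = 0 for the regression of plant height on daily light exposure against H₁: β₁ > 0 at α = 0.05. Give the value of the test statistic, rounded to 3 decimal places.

t = r·√(n − 2)/√(1 − r²) = 0.2284·√38/√0.947833 = 1.446.
df = n − 2 = 38.
One-sided p ≈ 0.0782, which is ≥ 0.05, so fail to reject H₀.
The data do not give significant evidence of a linear association between daily light exposure and plant height.

t = 1.446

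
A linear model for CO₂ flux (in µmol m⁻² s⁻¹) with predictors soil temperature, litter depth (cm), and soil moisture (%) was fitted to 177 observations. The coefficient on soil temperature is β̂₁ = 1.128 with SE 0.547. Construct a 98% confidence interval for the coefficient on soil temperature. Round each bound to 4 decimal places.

df = n − k − 1 = 177 − 3 − 1 = 173.
t* = t_{0.01, 173} = 2.348096.
Margin = t* × SE = 2.348096 × 0.547 = 1.284408.
CI: 1.128 ± 1.284408 → (-0.1564, 2.4124).
With 98% confidence, each one-unit increase in soil temperature is associated with a change of between -0.1564 and 2.4124 µmol m⁻² s⁻¹ in CO₂ flux, holding the other predictors fixed.

(-0.1564, 2.4124)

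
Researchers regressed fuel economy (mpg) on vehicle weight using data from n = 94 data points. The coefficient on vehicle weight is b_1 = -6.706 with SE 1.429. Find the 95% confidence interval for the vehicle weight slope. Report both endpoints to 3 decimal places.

(-9.544, -3.868)

df = n − 2 = 94 − 2 = 92.
t* = t_{0.025, 92} = 1.986086.
Margin = t* × SE = 1.986086 × 1.429 = 2.83812.
CI: -6.706 ± 2.83812 → (-9.544, -3.868).
With 95% confidence, each one-unit increase in vehicle weight is associated with a change of between -9.544 and -3.868 mpg in fuel economy.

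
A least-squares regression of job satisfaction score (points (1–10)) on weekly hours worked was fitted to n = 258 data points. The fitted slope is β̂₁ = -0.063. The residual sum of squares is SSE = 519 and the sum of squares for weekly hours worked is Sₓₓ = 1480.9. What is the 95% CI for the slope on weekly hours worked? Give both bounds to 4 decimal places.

MSE = SSE/(n − 2) = 519/256 = 2.02734.
SE(β̂₁) = √(MSE/Sₓₓ) = √(2.02734/1480.9) = 0.0369999.
df = n − 2 = 256.
t* = t_{0.025, 256} = 1.969274.
Margin = t* × SE = 1.969274 × 0.0369999 = 0.072863.
CI: -0.063 ± 0.072863 → (-0.1359, 0.0099).
With 95% confidence, each one-unit increase in weekly hours worked is associated with a change of between -0.1359 and 0.0099 points (1–10) in job satisfaction score.

(-0.1359, 0.0099)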